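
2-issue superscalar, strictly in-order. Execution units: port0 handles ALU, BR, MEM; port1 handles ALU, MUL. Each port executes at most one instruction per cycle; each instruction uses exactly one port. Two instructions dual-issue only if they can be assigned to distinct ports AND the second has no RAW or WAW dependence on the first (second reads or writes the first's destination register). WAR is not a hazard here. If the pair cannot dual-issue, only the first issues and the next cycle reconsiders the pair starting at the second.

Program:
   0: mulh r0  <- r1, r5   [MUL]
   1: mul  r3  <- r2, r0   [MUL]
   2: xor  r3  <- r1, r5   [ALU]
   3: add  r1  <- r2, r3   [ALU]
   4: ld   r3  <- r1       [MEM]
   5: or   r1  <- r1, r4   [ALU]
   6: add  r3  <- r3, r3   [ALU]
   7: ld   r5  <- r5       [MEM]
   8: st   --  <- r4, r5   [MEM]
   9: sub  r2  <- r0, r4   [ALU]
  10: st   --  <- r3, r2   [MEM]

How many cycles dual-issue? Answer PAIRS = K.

PAIRS = 3

0. mulh @i0  | no-port MUL/MUL
1. mul @i1  | WAW r3
2. xor @i2  | RAW r3
3. add @i3  | RAW r1
4. ld;or @i4,i5  | 2-wide
5. add;ld @i6,i7  | 2-wide
6. st;sub @i8,i9  | 2-wide
7. st @i10  | tail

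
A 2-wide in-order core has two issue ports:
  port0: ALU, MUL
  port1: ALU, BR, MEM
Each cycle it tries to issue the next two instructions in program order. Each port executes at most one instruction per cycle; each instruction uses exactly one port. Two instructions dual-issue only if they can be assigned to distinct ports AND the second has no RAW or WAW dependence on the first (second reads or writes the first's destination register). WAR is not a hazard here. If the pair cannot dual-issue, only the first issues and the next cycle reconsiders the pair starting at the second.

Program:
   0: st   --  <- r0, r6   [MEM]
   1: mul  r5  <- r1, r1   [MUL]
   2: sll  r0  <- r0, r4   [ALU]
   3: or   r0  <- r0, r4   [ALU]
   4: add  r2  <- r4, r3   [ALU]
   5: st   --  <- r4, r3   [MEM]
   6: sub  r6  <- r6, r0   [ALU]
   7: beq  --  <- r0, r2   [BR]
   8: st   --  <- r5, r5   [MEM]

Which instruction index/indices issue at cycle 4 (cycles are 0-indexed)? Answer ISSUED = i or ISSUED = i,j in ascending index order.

ISSUED = 7

c0: i0+i1 st.MEM/mul.MUL  2-wide
c1: i2 sll.ALU  RAW+WAW r0
c2: i3+i4 or.ALU/add.ALU  2-wide
c3: i5+i6 st.MEM/sub.ALU  2-wide
c4: i7 beq.BR  no-port BR/MEM
c5: i8 st.MEM  tail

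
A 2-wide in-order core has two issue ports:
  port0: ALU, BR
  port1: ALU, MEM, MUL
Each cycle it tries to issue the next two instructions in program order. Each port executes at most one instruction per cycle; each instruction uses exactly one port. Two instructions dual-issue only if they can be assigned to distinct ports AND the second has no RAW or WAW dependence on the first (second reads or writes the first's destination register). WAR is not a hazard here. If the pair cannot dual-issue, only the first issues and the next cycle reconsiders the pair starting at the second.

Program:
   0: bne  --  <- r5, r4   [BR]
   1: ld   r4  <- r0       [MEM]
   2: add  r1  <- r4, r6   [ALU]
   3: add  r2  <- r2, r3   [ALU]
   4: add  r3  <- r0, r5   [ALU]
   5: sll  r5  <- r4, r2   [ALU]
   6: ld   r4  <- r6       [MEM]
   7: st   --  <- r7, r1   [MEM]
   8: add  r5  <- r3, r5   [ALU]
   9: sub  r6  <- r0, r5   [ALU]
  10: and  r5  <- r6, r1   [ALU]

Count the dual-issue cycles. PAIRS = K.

PAIRS = 4

c0: i0,i1 bne+ld  dual
c1: i2,i3 add+add  dual
c2: i4,i5 add+sll  dual
c3: i6 ld  no-port MEM/MEM
c4: i7,i8 st+add  dual
c5: i9 sub  RAW r6
c6: i10 and  tail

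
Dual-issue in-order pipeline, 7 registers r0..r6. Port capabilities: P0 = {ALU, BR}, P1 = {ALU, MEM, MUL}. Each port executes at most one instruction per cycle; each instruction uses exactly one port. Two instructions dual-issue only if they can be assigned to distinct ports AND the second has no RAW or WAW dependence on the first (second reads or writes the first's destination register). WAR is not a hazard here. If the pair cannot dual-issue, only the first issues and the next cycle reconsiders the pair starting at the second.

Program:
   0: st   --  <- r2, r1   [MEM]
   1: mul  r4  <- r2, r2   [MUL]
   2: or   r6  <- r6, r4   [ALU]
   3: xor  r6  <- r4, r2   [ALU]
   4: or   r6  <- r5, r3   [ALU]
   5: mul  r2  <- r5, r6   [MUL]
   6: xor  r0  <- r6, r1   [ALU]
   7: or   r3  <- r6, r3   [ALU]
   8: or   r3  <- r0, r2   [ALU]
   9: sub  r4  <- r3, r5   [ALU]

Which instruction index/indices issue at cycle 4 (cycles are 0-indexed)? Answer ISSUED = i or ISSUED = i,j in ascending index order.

#0 head=0: st i0 no-port MEM/MUL
#1 head=1: mul i1 RAW r4
#2 head=2: or i2 WAW r6
#3 head=3: xor i3 WAW r6
#4 head=4: or i4 RAW r6
#5 head=5: mul xor i5/i6 dual
#6 head=7: or i7 WAW r3
#7 head=8: or i8 RAW r3
#8 head=9: sub i9 tail

ISSUED = 4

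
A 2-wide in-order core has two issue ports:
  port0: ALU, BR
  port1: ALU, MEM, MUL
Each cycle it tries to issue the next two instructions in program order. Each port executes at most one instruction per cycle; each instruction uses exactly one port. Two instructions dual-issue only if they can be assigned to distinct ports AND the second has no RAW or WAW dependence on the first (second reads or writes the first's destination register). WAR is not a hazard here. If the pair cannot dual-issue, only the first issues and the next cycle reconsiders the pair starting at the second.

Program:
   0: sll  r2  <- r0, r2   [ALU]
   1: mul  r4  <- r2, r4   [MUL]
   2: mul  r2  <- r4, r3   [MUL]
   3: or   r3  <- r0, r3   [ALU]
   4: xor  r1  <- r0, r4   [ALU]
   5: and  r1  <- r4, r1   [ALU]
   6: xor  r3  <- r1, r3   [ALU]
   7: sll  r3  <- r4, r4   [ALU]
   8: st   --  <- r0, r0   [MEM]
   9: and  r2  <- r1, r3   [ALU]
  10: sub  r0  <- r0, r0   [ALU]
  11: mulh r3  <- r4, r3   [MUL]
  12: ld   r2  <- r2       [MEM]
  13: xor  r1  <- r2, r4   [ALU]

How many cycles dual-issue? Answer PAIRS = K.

PAIRS = 3

0. sll.ALU @i0  | RAW r2
1. mul.MUL @i1  | no-port MUL/MUL
2. mul.MUL+or.ALU @i2/i3  | dual
3. xor.ALU @i4  | RAW+WAW r1
4. and.ALU @i5  | RAW r1
5. xor.ALU @i6  | WAW r3
6. sll.ALU+st.MEM @i7/i8  | dual
7. and.ALU+sub.ALU @i9/i10  | dual
8. mulh.MUL @i11  | no-port MUL/MEM
9. ld.MEM @i12  | RAW r2
10. xor.ALU @i13  | tail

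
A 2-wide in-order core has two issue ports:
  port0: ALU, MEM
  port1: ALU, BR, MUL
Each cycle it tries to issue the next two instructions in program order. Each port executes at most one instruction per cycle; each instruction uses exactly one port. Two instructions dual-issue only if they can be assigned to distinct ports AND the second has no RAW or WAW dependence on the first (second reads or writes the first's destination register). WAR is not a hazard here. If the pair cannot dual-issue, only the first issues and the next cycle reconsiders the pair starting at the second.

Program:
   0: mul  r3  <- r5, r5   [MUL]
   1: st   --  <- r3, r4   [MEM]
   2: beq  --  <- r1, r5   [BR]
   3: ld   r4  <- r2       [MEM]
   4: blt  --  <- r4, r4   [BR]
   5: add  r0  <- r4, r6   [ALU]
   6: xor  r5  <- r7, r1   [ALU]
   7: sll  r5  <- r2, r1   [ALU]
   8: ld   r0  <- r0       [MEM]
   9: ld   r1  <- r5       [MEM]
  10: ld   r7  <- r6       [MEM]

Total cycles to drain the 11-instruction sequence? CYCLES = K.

#0 head=0: mul i0 RAW r3
#1 head=1: st beq i1,i2 dual
#2 head=3: ld i3 RAW r4
#3 head=4: blt add i4,i5 dual
#4 head=6: xor i6 WAW r5
#5 head=7: sll ld i7,i8 dual
#6 head=9: ld i9 no-port MEM/MEM
#7 head=10: ld i10 tail

CYCLES = 8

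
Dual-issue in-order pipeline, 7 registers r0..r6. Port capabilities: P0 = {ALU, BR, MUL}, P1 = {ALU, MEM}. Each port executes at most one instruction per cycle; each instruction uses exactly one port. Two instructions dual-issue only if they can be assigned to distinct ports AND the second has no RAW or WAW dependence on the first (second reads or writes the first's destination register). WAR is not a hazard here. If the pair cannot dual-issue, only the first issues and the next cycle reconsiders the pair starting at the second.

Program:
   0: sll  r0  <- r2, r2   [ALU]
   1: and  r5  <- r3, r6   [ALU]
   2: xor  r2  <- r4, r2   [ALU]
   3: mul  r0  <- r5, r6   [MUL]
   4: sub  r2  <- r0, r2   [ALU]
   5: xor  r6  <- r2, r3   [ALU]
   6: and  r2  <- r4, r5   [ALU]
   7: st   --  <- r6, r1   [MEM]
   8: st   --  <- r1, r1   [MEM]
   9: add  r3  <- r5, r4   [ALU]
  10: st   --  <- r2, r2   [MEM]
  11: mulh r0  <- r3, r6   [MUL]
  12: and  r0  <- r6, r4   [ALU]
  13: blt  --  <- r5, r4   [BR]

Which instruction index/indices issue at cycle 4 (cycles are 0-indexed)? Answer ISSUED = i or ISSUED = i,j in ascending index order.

[0] i0,i1  sll.ALU and.ALU  -- 2-wide
[1] i2,i3  xor.ALU mul.MUL  -- 2-wide
[2] i4  sub.ALU  -- RAW r2
[3] i5,i6  xor.ALU and.ALU  -- 2-wide
[4] i7  st.MEM  -- no-port MEM/MEM
[5] i8,i9  st.MEM add.ALU  -- 2-wide
[6] i10,i11  st.MEM mulh.MUL  -- 2-wide
[7] i12,i13  and.ALU blt.BR  -- 2-wide

ISSUED = 7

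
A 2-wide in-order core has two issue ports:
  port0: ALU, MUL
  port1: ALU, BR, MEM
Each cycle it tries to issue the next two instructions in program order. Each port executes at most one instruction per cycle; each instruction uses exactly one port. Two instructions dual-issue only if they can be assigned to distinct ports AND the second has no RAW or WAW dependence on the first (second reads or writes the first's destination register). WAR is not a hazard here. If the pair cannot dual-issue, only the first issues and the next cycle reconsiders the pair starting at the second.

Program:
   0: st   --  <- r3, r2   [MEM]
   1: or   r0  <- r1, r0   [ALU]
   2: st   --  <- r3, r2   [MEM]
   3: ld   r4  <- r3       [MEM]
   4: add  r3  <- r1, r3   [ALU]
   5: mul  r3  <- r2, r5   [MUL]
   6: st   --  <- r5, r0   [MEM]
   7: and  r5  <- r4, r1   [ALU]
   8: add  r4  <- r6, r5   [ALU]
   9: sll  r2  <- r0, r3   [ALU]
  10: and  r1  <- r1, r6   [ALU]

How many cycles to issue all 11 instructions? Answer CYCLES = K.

CYCLES = 7

t=0 i0,i1:st.MEM/or.ALU ; 2-wide
t=1 i2:st.MEM ; no-port MEM/MEM
t=2 i3,i4:ld.MEM/add.ALU ; 2-wide
t=3 i5,i6:mul.MUL/st.MEM ; 2-wide
t=4 i7:and.ALU ; RAW r5
t=5 i8,i9:add.ALU/sll.ALU ; 2-wide
t=6 i10:and.ALU ; tail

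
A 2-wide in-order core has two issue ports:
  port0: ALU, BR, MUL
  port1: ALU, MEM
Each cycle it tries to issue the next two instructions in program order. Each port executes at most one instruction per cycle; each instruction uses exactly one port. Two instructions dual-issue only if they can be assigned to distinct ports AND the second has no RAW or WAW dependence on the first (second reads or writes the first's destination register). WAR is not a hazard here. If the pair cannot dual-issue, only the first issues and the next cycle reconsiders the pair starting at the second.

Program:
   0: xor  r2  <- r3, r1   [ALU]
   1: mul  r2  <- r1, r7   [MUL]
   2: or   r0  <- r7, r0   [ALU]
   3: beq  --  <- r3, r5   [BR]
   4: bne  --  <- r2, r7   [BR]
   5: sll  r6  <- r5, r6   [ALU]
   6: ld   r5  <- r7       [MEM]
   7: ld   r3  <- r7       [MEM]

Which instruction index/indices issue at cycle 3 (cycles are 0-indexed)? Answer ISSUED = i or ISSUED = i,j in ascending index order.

ISSUED = 4,5

[0] i0  xor  -- WAW r2
[1] i1+i2  mul or  -- 2-wide
[2] i3  beq  -- no-port BR/BR
[3] i4+i5  bne sll  -- 2-wide
[4] i6  ld  -- no-port MEM/MEM
[5] i7  ld  -- tail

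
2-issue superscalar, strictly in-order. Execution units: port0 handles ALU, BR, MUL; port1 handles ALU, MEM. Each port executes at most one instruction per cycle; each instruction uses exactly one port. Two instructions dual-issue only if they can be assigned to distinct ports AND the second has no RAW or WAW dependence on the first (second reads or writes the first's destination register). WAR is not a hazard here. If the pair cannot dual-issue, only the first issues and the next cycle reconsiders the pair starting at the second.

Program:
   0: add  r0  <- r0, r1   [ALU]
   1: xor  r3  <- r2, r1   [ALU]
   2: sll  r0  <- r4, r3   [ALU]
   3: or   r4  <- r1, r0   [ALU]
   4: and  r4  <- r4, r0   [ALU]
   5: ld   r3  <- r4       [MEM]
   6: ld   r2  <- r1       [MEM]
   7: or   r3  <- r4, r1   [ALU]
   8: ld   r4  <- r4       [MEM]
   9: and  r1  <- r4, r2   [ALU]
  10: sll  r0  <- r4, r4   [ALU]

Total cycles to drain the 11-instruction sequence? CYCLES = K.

c0: i0/i1 add/xor  pair
c1: i2 sll  RAW r0
c2: i3 or  RAW+WAW r4
c3: i4 and  RAW r4
c4: i5 ld  no-port MEM/MEM
c5: i6/i7 ld/or  pair
c6: i8 ld  RAW r4
c7: i9/i10 and/sll  pair

CYCLES = 8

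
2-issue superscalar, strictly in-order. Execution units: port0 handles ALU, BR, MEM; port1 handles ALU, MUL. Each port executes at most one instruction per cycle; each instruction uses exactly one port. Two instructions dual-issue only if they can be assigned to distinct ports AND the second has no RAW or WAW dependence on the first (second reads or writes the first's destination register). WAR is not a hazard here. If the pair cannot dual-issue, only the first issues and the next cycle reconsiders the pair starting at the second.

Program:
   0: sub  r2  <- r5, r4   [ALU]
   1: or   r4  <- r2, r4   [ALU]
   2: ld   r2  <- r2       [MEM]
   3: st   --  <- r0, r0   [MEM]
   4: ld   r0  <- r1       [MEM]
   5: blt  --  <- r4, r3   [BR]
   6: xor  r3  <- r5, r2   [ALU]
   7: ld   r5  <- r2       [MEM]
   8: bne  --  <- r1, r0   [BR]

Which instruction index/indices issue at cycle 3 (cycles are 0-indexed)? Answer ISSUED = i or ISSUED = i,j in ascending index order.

#0 head=0: sub i0 RAW r2
#1 head=1: or/ld i1+i2 dual
#2 head=3: st i3 no-port MEM/MEM
#3 head=4: ld i4 no-port MEM/BR
#4 head=5: blt/xor i5+i6 dual
#5 head=7: ld i7 no-port MEM/BR
#6 head=8: bne i8 tail

ISSUED = 4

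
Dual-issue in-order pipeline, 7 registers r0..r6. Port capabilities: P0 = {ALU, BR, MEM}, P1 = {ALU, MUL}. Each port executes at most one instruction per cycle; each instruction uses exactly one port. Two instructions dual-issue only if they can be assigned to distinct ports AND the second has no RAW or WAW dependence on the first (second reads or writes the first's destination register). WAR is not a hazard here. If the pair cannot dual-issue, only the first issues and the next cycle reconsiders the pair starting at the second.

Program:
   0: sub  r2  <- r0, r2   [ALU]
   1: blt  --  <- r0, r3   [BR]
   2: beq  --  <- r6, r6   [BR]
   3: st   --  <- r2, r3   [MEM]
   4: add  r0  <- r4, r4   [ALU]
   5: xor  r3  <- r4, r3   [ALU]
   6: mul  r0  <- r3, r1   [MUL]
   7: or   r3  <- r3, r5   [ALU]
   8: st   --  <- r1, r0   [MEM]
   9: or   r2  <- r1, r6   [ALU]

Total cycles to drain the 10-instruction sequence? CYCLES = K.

CYCLES = 6

[0] i0&i1  sub.ALU;blt.BR  -- dual
[1] i2  beq.BR  -- no-port BR/MEM
[2] i3&i4  st.MEM;add.ALU  -- dual
[3] i5  xor.ALU  -- RAW r3
[4] i6&i7  mul.MUL;or.ALU  -- dual
[5] i8&i9  st.MEM;or.ALU  -- dual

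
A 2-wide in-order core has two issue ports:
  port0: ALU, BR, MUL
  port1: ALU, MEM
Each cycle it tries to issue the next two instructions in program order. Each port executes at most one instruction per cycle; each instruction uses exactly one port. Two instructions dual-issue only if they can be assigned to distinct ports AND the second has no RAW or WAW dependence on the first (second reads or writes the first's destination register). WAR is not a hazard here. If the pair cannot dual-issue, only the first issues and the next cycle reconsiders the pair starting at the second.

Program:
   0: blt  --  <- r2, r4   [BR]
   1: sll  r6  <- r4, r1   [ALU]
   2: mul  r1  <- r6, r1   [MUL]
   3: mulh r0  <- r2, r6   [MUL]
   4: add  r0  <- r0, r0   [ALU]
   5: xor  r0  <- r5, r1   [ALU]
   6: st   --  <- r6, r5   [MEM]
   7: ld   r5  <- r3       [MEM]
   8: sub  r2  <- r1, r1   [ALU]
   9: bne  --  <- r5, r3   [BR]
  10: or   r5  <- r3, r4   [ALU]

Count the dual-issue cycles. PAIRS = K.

#0 head=0: blt.BR+sll.ALU i0+i1 pair
#1 head=2: mul.MUL i2 no-port MUL/MUL
#2 head=3: mulh.MUL i3 RAW+WAW r0
#3 head=4: add.ALU i4 WAW r0
#4 head=5: xor.ALU+st.MEM i5+i6 pair
#5 head=7: ld.MEM+sub.ALU i7+i8 pair
#6 head=9: bne.BR+or.ALU i9+i10 pair

PAIRS = 4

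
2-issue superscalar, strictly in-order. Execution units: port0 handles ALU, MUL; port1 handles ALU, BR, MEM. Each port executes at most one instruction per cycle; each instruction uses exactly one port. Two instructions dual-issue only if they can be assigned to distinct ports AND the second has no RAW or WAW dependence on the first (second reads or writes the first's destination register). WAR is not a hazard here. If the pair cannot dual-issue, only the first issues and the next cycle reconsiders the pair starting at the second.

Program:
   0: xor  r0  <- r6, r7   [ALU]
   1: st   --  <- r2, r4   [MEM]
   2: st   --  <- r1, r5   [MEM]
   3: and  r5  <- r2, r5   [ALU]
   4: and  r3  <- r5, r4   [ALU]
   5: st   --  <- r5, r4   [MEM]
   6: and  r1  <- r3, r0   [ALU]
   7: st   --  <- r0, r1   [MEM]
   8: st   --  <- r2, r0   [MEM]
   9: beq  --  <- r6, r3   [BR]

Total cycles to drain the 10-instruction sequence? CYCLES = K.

CYCLES = 7

[0] i0&i1  xor.ALU+st.MEM  -- pair
[1] i2&i3  st.MEM+and.ALU  -- pair
[2] i4&i5  and.ALU+st.MEM  -- pair
[3] i6  and.ALU  -- RAW r1
[4] i7  st.MEM  -- no-port MEM/MEM
[5] i8  st.MEM  -- no-port MEM/BR
[6] i9  beq.BR  -- tail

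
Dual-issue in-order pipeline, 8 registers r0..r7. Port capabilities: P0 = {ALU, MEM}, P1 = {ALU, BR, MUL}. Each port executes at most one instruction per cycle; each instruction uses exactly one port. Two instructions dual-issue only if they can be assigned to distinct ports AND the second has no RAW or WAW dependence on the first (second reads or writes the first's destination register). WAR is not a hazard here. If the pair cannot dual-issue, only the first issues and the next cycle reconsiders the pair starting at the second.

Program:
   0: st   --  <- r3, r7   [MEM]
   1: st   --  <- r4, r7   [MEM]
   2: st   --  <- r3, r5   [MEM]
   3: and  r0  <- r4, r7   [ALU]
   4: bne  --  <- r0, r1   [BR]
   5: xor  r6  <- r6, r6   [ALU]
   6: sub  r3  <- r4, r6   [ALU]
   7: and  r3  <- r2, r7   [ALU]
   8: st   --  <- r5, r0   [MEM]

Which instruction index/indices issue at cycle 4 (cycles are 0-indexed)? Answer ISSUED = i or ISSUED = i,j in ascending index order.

ISSUED = 6

t=0 i0:st ; no-port MEM/MEM
t=1 i1:st ; no-port MEM/MEM
t=2 i2,i3:st/and ; pair
t=3 i4,i5:bne/xor ; pair
t=4 i6:sub ; WAW r3
t=5 i7,i8:and/st ; pair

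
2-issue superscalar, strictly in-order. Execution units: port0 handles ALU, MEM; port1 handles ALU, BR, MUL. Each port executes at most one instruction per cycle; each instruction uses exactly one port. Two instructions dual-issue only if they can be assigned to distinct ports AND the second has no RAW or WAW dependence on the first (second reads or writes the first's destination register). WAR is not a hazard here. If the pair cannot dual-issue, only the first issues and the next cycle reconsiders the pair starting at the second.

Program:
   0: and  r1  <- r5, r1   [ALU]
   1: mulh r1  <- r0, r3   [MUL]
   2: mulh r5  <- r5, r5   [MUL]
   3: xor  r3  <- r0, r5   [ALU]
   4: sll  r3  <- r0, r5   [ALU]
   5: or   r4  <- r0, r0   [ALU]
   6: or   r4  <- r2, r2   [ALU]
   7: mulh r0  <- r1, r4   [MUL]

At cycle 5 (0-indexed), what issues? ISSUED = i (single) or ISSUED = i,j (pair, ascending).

[0] i0  and.ALU  -- WAW r1
[1] i1  mulh.MUL  -- no-port MUL/MUL
[2] i2  mulh.MUL  -- RAW r5
[3] i3  xor.ALU  -- WAW r3
[4] i4&i5  sll.ALU or.ALU  -- 2-wide
[5] i6  or.ALU  -- RAW r4
[6] i7  mulh.MUL  -- tail

ISSUED = 6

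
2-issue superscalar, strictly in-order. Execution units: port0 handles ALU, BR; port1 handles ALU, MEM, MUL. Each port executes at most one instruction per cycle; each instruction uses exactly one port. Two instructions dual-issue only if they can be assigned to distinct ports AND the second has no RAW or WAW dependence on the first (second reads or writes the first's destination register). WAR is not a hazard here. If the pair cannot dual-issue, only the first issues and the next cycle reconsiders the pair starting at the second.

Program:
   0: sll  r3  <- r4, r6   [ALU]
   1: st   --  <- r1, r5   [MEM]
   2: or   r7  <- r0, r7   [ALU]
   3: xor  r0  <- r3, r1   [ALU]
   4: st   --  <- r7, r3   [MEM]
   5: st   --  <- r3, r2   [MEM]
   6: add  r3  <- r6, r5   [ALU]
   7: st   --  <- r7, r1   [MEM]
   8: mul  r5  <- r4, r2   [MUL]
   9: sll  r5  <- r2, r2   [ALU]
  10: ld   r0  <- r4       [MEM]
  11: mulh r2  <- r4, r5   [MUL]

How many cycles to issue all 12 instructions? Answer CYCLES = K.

CYCLES = 8

  cy0 -> i0,i1 (sll+st) pair
  cy1 -> i2,i3 (or+xor) pair
  cy2 -> i4 (st) no-port MEM/MEM
  cy3 -> i5,i6 (st+add) pair
  cy4 -> i7 (st) no-port MEM/MUL
  cy5 -> i8 (mul) WAW r5
  cy6 -> i9,i10 (sll+ld) pair
  cy7 -> i11 (mulh) tail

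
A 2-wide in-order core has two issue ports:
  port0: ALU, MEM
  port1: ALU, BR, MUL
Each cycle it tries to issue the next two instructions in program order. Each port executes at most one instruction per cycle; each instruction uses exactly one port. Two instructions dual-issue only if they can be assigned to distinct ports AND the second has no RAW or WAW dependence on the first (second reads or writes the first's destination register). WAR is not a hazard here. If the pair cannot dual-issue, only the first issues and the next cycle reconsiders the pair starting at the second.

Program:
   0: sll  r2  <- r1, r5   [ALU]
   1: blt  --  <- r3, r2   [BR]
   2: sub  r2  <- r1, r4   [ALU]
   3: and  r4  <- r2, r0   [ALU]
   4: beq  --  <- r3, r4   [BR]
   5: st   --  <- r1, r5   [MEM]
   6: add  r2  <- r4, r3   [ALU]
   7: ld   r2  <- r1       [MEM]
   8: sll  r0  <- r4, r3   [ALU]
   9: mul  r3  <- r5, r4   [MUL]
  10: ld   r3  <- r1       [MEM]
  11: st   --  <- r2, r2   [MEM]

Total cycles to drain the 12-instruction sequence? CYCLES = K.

CYCLES = 9

#0 head=0: sll.ALU i0 RAW r2
#1 head=1: blt.BR/sub.ALU i1+i2 2-wide
#2 head=3: and.ALU i3 RAW r4
#3 head=4: beq.BR/st.MEM i4+i5 2-wide
#4 head=6: add.ALU i6 WAW r2
#5 head=7: ld.MEM/sll.ALU i7+i8 2-wide
#6 head=9: mul.MUL i9 WAW r3
#7 head=10: ld.MEM i10 no-port MEM/MEM
#8 head=11: st.MEM i11 tail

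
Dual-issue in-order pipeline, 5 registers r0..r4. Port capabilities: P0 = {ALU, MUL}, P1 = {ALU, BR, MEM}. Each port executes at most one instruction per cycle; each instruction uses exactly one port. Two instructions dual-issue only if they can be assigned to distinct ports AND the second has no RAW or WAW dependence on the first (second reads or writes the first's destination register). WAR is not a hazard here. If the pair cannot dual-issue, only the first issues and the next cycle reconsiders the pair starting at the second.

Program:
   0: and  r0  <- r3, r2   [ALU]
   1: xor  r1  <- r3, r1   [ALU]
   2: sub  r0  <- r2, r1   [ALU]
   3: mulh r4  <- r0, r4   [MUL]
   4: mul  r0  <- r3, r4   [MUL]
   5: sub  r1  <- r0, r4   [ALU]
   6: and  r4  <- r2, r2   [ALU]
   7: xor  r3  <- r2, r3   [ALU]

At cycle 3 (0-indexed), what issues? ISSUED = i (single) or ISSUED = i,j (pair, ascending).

  cy0 -> i0+i1 (and;xor) dual
  cy1 -> i2 (sub) RAW r0
  cy2 -> i3 (mulh) no-port MUL/MUL
  cy3 -> i4 (mul) RAW r0
  cy4 -> i5+i6 (sub;and) dual
  cy5 -> i7 (xor) tail

ISSUED = 4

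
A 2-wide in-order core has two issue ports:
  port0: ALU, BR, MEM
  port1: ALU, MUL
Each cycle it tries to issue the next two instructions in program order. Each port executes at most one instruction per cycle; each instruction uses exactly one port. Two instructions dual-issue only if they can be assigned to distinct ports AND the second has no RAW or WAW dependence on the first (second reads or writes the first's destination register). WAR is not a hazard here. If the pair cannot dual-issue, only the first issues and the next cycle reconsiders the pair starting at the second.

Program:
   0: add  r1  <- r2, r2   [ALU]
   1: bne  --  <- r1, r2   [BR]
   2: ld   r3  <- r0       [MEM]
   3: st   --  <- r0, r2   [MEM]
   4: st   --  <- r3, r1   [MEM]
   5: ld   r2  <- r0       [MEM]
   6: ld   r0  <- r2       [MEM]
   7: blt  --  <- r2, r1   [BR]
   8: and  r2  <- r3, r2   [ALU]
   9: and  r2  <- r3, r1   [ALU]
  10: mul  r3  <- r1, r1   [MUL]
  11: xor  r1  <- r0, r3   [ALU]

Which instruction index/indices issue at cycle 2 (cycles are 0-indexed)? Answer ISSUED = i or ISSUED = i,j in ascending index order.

ISSUED = 2

  cy0 -> i0 (add.ALU) RAW r1
  cy1 -> i1 (bne.BR) no-port BR/MEM
  cy2 -> i2 (ld.MEM) no-port MEM/MEM
  cy3 -> i3 (st.MEM) no-port MEM/MEM
  cy4 -> i4 (st.MEM) no-port MEM/MEM
  cy5 -> i5 (ld.MEM) no-port MEM/MEM
  cy6 -> i6 (ld.MEM) no-port MEM/BR
  cy7 -> i7,i8 (blt.BR;and.ALU) 2-wide
  cy8 -> i9,i10 (and.ALU;mul.MUL) 2-wide
  cy9 -> i11 (xor.ALU) tail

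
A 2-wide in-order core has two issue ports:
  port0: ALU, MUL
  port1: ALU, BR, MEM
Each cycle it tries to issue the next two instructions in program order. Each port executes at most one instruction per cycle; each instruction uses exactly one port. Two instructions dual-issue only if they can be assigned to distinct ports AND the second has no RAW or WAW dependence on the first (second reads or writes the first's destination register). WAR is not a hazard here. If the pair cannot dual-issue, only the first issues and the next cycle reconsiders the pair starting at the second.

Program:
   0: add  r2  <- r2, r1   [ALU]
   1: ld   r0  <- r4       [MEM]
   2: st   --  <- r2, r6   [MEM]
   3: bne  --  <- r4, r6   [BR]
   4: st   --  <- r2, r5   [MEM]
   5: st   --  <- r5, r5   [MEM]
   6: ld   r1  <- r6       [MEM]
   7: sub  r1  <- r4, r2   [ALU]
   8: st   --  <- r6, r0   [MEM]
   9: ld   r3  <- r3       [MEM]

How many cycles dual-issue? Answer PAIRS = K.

t=0 i0&i1:add/ld ; dual
t=1 i2:st ; no-port MEM/BR
t=2 i3:bne ; no-port BR/MEM
t=3 i4:st ; no-port MEM/MEM
t=4 i5:st ; no-port MEM/MEM
t=5 i6:ld ; WAW r1
t=6 i7&i8:sub/st ; dual
t=7 i9:ld ; tail

PAIRS = 2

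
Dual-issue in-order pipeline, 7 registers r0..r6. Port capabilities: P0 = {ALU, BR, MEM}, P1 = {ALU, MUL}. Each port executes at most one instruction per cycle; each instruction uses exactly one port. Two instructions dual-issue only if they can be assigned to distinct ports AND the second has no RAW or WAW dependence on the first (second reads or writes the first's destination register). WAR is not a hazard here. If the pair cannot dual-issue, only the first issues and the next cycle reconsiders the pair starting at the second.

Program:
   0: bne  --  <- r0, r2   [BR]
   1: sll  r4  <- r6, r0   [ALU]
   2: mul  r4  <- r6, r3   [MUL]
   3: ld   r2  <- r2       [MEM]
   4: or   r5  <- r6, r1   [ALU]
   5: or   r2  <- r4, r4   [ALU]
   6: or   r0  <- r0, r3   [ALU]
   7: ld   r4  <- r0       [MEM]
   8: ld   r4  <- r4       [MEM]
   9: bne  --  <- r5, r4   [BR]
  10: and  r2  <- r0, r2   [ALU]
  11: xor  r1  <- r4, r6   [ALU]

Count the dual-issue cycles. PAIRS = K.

#0 head=0: bne.BR+sll.ALU i0/i1 pair
#1 head=2: mul.MUL+ld.MEM i2/i3 pair
#2 head=4: or.ALU+or.ALU i4/i5 pair
#3 head=6: or.ALU i6 RAW r0
#4 head=7: ld.MEM i7 no-port MEM/MEM
#5 head=8: ld.MEM i8 no-port MEM/BR
#6 head=9: bne.BR+and.ALU i9/i10 pair
#7 head=11: xor.ALU i11 tail

PAIRS = 4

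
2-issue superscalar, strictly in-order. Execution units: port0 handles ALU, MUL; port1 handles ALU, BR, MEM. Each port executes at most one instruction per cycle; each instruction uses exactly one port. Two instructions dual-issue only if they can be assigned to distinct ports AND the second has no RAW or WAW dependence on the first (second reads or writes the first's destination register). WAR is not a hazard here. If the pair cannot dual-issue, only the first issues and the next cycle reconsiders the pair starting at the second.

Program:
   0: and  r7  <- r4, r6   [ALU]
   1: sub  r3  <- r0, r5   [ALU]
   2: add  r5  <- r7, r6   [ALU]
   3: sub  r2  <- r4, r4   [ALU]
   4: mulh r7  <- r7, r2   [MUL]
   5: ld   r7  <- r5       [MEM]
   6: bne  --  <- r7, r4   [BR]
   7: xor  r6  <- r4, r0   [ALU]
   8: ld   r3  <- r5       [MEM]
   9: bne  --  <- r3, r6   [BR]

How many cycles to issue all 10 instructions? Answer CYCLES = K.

#0 head=0: and.ALU+sub.ALU i0&i1 2-wide
#1 head=2: add.ALU+sub.ALU i2&i3 2-wide
#2 head=4: mulh.MUL i4 WAW r7
#3 head=5: ld.MEM i5 no-port MEM/BR
#4 head=6: bne.BR+xor.ALU i6&i7 2-wide
#5 head=8: ld.MEM i8 no-port MEM/BR
#6 head=9: bne.BR i9 tail

CYCLES = 7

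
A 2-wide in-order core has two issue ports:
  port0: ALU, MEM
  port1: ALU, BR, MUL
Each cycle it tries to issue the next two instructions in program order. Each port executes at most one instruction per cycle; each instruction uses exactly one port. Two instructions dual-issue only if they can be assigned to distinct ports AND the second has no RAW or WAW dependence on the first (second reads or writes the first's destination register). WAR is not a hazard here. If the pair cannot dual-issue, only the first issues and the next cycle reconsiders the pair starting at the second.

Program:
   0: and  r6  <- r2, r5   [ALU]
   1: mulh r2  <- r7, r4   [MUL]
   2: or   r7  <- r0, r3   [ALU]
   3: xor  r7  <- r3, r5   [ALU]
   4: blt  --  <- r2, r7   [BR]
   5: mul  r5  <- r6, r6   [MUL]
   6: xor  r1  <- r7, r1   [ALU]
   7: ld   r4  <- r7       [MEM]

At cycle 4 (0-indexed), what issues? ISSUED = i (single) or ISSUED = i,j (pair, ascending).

ISSUED = 5,6

[0] i0/i1  and/mulh  -- 2-wide
[1] i2  or  -- WAW r7
[2] i3  xor  -- RAW r7
[3] i4  blt  -- no-port BR/MUL
[4] i5/i6  mul/xor  -- 2-wide
[5] i7  ld  -- tail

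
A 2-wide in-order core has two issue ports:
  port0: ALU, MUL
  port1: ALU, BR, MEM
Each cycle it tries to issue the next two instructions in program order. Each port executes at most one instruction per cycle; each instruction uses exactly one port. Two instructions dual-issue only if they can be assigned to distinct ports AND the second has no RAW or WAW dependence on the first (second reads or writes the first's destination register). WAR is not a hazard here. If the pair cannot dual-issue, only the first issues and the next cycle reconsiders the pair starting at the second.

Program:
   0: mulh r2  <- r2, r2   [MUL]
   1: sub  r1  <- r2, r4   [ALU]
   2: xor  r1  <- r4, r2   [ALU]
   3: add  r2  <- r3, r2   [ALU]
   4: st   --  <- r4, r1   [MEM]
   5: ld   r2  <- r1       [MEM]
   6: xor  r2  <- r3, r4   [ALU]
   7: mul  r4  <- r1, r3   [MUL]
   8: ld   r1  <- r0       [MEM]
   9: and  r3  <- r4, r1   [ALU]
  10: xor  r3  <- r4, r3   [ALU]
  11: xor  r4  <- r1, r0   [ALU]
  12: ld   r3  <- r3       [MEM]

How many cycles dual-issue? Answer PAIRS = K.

c0: i0 mulh  RAW r2
c1: i1 sub  WAW r1
c2: i2&i3 xor;add  2-wide
c3: i4 st  no-port MEM/MEM
c4: i5 ld  WAW r2
c5: i6&i7 xor;mul  2-wide
c6: i8 ld  RAW r1
c7: i9 and  RAW+WAW r3
c8: i10&i11 xor;xor  2-wide
c9: i12 ld  tail

PAIRS = 3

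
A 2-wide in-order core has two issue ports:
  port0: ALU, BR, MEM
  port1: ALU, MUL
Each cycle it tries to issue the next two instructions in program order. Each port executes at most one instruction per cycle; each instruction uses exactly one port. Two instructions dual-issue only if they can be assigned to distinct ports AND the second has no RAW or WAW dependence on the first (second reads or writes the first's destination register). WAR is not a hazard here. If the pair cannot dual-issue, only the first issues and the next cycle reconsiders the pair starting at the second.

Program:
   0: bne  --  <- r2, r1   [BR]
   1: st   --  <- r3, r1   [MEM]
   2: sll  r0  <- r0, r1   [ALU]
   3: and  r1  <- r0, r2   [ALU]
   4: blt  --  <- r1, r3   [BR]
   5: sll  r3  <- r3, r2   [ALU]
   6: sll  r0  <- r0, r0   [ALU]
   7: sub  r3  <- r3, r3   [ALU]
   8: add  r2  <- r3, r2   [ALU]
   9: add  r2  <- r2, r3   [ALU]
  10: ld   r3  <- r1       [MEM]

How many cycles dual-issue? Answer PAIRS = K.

PAIRS = 4

[0] i0  bne  -- no-port BR/MEM
[1] i1+i2  st;sll  -- dual
[2] i3  and  -- RAW r1
[3] i4+i5  blt;sll  -- dual
[4] i6+i7  sll;sub  -- dual
[5] i8  add  -- RAW+WAW r2
[6] i9+i10  add;ld  -- dual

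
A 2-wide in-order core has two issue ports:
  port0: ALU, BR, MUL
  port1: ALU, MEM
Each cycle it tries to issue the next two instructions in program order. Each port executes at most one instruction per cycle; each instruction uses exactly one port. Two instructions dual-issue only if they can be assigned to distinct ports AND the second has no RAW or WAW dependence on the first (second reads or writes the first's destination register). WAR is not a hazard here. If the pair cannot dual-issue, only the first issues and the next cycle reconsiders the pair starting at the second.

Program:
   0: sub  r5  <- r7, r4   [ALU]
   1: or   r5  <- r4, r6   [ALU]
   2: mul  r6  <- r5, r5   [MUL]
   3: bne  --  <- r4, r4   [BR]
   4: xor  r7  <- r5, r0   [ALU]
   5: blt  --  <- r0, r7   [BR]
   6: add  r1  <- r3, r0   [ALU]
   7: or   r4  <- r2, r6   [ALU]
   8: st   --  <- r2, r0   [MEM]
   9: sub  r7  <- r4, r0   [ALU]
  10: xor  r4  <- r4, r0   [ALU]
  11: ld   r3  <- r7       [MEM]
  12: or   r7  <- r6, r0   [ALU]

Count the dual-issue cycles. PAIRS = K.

PAIRS = 5

#0 head=0: sub.ALU i0 WAW r5
#1 head=1: or.ALU i1 RAW r5
#2 head=2: mul.MUL i2 no-port MUL/BR
#3 head=3: bne.BR;xor.ALU i3/i4 dual
#4 head=5: blt.BR;add.ALU i5/i6 dual
#5 head=7: or.ALU;st.MEM i7/i8 dual
#6 head=9: sub.ALU;xor.ALU i9/i10 dual
#7 head=11: ld.MEM;or.ALU i11/i12 dual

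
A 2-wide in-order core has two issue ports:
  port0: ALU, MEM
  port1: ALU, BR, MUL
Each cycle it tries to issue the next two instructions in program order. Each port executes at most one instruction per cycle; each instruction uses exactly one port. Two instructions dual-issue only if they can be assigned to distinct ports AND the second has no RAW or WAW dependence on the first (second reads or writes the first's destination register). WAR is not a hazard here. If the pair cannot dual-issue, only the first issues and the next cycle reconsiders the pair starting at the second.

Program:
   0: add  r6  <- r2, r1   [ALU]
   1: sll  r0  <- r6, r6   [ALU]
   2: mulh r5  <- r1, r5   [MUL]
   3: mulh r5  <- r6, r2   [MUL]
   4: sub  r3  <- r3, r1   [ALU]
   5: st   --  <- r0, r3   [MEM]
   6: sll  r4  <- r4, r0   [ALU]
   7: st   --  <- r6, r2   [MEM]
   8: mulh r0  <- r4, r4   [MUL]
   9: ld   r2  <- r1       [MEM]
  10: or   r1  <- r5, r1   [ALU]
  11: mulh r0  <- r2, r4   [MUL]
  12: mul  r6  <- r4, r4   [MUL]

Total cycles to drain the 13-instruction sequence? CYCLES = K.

CYCLES = 8

0. add.ALU @i0  | RAW r6
1. sll.ALU;mulh.MUL @i1/i2  | pair
2. mulh.MUL;sub.ALU @i3/i4  | pair
3. st.MEM;sll.ALU @i5/i6  | pair
4. st.MEM;mulh.MUL @i7/i8  | pair
5. ld.MEM;or.ALU @i9/i10  | pair
6. mulh.MUL @i11  | no-port MUL/MUL
7. mul.MUL @i12  | tail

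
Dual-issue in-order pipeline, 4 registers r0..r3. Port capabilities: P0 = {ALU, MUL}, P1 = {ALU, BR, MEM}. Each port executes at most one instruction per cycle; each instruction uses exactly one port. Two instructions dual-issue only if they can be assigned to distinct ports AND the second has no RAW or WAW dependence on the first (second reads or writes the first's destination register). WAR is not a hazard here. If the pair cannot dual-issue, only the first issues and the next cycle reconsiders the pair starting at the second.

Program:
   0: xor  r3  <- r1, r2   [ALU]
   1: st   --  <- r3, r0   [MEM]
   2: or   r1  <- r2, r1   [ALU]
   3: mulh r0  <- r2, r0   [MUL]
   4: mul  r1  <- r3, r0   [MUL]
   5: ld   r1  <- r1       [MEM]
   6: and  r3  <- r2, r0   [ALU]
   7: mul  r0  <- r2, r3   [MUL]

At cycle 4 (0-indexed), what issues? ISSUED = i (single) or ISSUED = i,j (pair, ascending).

ISSUED = 5,6

0. xor.ALU @i0  | RAW r3
1. st.MEM;or.ALU @i1,i2  | pair
2. mulh.MUL @i3  | no-port MUL/MUL
3. mul.MUL @i4  | RAW+WAW r1
4. ld.MEM;and.ALU @i5,i6  | pair
5. mul.MUL @i7  | tail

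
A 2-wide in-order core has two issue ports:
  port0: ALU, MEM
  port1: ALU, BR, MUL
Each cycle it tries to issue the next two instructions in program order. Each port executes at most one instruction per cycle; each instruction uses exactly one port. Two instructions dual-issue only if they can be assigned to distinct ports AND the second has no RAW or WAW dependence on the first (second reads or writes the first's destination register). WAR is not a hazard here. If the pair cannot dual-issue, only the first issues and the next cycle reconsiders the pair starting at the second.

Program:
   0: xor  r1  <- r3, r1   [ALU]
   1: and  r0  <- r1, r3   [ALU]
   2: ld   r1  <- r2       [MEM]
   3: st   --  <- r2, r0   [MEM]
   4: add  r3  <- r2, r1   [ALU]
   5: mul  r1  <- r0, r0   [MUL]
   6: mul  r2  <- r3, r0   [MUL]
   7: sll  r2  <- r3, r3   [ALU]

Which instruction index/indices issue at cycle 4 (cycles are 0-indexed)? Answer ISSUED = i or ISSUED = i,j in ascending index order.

[0] i0  xor  -- RAW r1
[1] i1/i2  and;ld  -- pair
[2] i3/i4  st;add  -- pair
[3] i5  mul  -- no-port MUL/MUL
[4] i6  mul  -- WAW r2
[5] i7  sll  -- tail

ISSUED = 6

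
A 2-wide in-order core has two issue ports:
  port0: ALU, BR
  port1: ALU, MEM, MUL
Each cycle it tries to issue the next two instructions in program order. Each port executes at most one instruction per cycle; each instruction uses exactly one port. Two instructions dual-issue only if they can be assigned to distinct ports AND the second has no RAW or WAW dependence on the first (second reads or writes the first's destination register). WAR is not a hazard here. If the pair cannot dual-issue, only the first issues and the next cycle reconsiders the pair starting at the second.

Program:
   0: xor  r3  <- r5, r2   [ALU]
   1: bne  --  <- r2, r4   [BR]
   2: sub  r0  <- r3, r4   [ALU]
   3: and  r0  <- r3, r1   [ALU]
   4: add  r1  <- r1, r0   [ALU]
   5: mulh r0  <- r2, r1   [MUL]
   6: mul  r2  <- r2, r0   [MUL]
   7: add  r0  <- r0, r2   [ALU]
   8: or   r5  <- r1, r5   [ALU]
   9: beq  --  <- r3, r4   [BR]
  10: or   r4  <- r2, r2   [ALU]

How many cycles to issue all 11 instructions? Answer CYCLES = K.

t=0 i0/i1:xor.ALU;bne.BR ; 2-wide
t=1 i2:sub.ALU ; WAW r0
t=2 i3:and.ALU ; RAW r0
t=3 i4:add.ALU ; RAW r1
t=4 i5:mulh.MUL ; no-port MUL/MUL
t=5 i6:mul.MUL ; RAW r2
t=6 i7/i8:add.ALU;or.ALU ; 2-wide
t=7 i9/i10:beq.BR;or.ALU ; 2-wide

CYCLES = 8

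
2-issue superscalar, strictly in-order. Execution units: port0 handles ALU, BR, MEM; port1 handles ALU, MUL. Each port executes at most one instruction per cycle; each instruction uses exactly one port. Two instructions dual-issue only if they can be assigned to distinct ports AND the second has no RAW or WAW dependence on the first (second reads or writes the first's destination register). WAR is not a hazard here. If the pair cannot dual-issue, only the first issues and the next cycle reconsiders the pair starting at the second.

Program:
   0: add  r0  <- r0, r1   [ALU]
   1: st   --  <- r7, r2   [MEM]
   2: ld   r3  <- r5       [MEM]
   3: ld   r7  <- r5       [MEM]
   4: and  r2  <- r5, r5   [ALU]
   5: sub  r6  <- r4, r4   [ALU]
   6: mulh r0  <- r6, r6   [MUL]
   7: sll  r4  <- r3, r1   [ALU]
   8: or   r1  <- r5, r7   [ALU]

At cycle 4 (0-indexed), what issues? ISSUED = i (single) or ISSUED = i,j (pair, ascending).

ISSUED = 6,7

c0: i0/i1 add.ALU/st.MEM  dual
c1: i2 ld.MEM  no-port MEM/MEM
c2: i3/i4 ld.MEM/and.ALU  dual
c3: i5 sub.ALU  RAW r6
c4: i6/i7 mulh.MUL/sll.ALU  dual
c5: i8 or.ALU  tail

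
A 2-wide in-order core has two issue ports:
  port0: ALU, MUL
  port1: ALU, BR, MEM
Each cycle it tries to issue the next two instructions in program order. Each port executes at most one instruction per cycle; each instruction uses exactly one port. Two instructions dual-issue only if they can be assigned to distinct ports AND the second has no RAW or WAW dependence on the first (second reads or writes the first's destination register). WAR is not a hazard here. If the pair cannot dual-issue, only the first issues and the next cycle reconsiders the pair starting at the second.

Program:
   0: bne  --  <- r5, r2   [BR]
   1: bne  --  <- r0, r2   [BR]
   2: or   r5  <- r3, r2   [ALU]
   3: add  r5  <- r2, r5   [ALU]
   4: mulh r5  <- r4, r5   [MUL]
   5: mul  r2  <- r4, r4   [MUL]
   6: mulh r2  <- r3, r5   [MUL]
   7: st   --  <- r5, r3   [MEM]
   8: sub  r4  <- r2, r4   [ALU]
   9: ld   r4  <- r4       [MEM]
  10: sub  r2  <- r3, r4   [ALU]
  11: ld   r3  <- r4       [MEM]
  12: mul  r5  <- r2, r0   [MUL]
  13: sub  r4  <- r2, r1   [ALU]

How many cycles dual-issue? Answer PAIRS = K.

PAIRS = 4

t=0 i0:bne ; no-port BR/BR
t=1 i1&i2:bne+or ; dual
t=2 i3:add ; RAW+WAW r5
t=3 i4:mulh ; no-port MUL/MUL
t=4 i5:mul ; no-port MUL/MUL
t=5 i6&i7:mulh+st ; dual
t=6 i8:sub ; RAW+WAW r4
t=7 i9:ld ; RAW r4
t=8 i10&i11:sub+ld ; dual
t=9 i12&i13:mul+sub ; dual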